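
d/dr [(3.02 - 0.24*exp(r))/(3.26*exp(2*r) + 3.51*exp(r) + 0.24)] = (0.7824*exp(2*r) - 19.6904*exp(r) - 10.6578)*exp(r)/(10.6276*exp(4*r) + 22.8852*exp(3*r) + 13.8849*exp(2*r) + 1.6848*exp(r) + 0.0576)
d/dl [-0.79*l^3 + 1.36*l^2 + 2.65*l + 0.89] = -2.37*l^2 + 2.72*l + 2.65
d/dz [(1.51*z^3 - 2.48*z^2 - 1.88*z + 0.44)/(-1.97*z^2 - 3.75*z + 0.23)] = (-2.9747*z^4 - 11.325*z^3 + 6.6383*z^2 + 0.5928*z + 1.2176)/(3.8809*z^4 + 14.775*z^3 + 13.1563*z^2 - 1.725*z + 0.0529)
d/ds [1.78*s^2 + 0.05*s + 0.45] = 3.56*s + 0.05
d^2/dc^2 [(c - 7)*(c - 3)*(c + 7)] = 6*c - 6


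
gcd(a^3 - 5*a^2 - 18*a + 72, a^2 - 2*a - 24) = a^2 - 2*a - 24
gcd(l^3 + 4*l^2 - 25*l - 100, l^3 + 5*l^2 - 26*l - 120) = l^2 - l - 20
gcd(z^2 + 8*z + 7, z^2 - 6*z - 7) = z + 1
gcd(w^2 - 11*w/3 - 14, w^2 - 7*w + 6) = w - 6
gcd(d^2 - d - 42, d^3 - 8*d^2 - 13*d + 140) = d - 7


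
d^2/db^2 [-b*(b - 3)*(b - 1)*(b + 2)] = -12*b^2 + 12*b + 10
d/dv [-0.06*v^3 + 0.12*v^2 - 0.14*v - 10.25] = -0.18*v^2 + 0.24*v - 0.14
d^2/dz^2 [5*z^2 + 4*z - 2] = 10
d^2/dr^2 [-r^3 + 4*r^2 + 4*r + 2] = 8 - 6*r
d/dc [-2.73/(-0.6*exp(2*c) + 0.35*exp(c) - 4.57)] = (0.9555 - 3.276*exp(c))*exp(c)/(0.6*exp(2*c) - 0.35*exp(c) + 4.57)^2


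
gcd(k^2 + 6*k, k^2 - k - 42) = k + 6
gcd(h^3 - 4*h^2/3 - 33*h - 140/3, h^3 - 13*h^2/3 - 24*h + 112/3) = h^2 - 3*h - 28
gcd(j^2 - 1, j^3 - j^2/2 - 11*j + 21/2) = j - 1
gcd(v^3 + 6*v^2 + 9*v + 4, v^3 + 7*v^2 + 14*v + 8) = v^2 + 5*v + 4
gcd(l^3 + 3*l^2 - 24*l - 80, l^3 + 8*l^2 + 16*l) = l^2 + 8*l + 16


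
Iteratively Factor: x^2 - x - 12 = (x - 4)*(x + 3)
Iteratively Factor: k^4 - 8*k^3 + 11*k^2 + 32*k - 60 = (k - 3)*(k^3 - 5*k^2 - 4*k + 20) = (k - 3)*(k - 2)*(k^2 - 3*k - 10) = (k - 5)*(k - 3)*(k - 2)*(k + 2)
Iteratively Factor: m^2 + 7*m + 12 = (m + 4)*(m + 3)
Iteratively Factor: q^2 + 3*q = (q)*(q + 3)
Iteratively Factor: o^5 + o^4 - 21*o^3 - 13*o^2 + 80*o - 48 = (o + 3)*(o^4 - 2*o^3 - 15*o^2 + 32*o - 16) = (o + 3)*(o + 4)*(o^3 - 6*o^2 + 9*o - 4) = (o - 1)*(o + 3)*(o + 4)*(o^2 - 5*o + 4) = (o - 4)*(o - 1)*(o + 3)*(o + 4)*(o - 1)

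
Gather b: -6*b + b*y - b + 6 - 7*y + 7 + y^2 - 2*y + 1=b*(y - 7) + y^2 - 9*y + 14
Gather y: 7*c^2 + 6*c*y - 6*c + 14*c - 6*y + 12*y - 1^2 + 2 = 7*c^2 + 8*c + y*(6*c + 6) + 1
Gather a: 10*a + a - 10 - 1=11*a - 11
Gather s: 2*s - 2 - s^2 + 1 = -s^2 + 2*s - 1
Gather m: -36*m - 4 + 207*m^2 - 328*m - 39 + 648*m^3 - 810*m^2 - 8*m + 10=648*m^3 - 603*m^2 - 372*m - 33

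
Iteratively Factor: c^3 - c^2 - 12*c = (c)*(c^2 - c - 12) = c*(c - 4)*(c + 3)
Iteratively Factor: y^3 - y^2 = (y)*(y^2 - y) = y*(y - 1)*(y)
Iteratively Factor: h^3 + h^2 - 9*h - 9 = (h + 1)*(h^2 - 9) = (h + 1)*(h + 3)*(h - 3)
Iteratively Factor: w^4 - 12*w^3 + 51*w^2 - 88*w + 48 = (w - 4)*(w^3 - 8*w^2 + 19*w - 12) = (w - 4)^2*(w^2 - 4*w + 3) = (w - 4)^2*(w - 3)*(w - 1)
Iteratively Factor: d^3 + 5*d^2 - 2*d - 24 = (d - 2)*(d^2 + 7*d + 12) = (d - 2)*(d + 3)*(d + 4)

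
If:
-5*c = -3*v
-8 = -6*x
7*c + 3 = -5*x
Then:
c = -29/21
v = -145/63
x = 4/3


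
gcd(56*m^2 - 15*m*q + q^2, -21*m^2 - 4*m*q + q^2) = -7*m + q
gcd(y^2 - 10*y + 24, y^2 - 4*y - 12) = y - 6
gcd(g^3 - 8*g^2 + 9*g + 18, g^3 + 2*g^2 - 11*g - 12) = g^2 - 2*g - 3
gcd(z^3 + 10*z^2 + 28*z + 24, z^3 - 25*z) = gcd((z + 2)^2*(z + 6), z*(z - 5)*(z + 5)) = 1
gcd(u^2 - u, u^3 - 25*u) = u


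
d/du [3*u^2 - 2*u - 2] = 6*u - 2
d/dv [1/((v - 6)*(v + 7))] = (-2*v - 1)/(v^4 + 2*v^3 - 83*v^2 - 84*v + 1764)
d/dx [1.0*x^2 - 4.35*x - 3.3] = 2.0*x - 4.35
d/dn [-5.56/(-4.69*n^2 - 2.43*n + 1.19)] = (-52.1528*n - 13.5108)/(4.69*n^2 + 2.43*n - 1.19)^2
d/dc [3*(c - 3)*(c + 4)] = 6*c + 3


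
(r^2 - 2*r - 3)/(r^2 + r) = (r - 3)/r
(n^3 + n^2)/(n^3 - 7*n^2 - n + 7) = n^2/(n^2 - 8*n + 7)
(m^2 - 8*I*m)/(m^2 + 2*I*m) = (m - 8*I)/(m + 2*I)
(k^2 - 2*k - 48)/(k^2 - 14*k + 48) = (k + 6)/(k - 6)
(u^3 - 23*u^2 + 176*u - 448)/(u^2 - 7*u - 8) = (u^2 - 15*u + 56)/(u + 1)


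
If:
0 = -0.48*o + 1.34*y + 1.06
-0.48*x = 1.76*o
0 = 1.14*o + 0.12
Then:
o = -0.11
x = 0.39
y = -0.83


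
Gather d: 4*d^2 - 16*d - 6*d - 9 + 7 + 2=4*d^2 - 22*d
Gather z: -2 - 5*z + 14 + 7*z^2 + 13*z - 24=7*z^2 + 8*z - 12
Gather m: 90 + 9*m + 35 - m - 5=8*m + 120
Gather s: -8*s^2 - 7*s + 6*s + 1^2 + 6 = -8*s^2 - s + 7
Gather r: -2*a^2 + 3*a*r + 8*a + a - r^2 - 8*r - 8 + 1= -2*a^2 + 9*a - r^2 + r*(3*a - 8) - 7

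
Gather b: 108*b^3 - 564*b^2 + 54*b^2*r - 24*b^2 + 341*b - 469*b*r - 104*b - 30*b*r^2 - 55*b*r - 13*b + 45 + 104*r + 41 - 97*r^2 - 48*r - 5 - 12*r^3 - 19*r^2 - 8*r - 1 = 108*b^3 + b^2*(54*r - 588) + b*(-30*r^2 - 524*r + 224) - 12*r^3 - 116*r^2 + 48*r + 80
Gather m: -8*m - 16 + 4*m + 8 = -4*m - 8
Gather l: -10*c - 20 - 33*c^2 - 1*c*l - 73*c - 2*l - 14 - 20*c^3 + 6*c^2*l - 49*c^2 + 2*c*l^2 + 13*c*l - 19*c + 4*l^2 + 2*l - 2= -20*c^3 - 82*c^2 - 102*c + l^2*(2*c + 4) + l*(6*c^2 + 12*c) - 36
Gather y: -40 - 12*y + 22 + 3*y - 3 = -9*y - 21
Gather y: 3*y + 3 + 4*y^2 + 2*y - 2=4*y^2 + 5*y + 1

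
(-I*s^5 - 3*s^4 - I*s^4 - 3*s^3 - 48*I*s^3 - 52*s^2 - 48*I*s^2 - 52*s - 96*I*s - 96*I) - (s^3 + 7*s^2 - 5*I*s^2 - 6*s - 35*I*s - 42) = -I*s^5 - 3*s^4 - I*s^4 - 4*s^3 - 48*I*s^3 - 59*s^2 - 43*I*s^2 - 46*s - 61*I*s + 42 - 96*I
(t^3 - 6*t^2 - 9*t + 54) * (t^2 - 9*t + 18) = t^5 - 15*t^4 + 63*t^3 + 27*t^2 - 648*t + 972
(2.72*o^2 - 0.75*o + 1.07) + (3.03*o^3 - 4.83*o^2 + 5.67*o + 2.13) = 3.03*o^3 - 2.11*o^2 + 4.92*o + 3.2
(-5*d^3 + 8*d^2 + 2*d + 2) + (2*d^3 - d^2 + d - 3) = -3*d^3 + 7*d^2 + 3*d - 1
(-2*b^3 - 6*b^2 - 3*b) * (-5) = 10*b^3 + 30*b^2 + 15*b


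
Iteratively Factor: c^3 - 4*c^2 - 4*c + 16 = (c - 2)*(c^2 - 2*c - 8) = (c - 4)*(c - 2)*(c + 2)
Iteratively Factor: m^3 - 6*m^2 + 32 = (m - 4)*(m^2 - 2*m - 8) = (m - 4)*(m + 2)*(m - 4)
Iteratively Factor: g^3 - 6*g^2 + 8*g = (g - 4)*(g^2 - 2*g) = g*(g - 4)*(g - 2)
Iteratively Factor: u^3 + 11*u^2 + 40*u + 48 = (u + 3)*(u^2 + 8*u + 16) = (u + 3)*(u + 4)*(u + 4)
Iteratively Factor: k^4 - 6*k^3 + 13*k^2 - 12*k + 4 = (k - 1)*(k^3 - 5*k^2 + 8*k - 4) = (k - 2)*(k - 1)*(k^2 - 3*k + 2) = (k - 2)^2*(k - 1)*(k - 1)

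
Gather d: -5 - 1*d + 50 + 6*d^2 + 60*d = 6*d^2 + 59*d + 45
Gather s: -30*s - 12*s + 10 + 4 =14 - 42*s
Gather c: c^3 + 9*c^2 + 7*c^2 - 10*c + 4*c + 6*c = c^3 + 16*c^2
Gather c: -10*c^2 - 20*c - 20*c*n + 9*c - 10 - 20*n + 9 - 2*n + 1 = -10*c^2 + c*(-20*n - 11) - 22*n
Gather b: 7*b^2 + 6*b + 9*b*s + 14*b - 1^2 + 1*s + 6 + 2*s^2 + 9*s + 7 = 7*b^2 + b*(9*s + 20) + 2*s^2 + 10*s + 12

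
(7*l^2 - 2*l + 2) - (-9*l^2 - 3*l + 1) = 16*l^2 + l + 1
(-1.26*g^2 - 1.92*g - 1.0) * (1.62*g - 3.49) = -2.0412*g^3 + 1.287*g^2 + 5.0808*g + 3.49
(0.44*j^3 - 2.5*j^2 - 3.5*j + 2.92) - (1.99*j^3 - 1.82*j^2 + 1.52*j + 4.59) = -1.55*j^3 - 0.68*j^2 - 5.02*j - 1.67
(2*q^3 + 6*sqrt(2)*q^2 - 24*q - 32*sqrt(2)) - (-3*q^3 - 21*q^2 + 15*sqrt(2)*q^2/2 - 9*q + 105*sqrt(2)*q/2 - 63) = 5*q^3 - 3*sqrt(2)*q^2/2 + 21*q^2 - 105*sqrt(2)*q/2 - 15*q - 32*sqrt(2) + 63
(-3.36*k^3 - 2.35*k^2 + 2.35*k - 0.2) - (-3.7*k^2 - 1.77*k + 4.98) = -3.36*k^3 + 1.35*k^2 + 4.12*k - 5.18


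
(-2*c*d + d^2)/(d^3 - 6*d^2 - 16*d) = (2*c - d)/(-d^2 + 6*d + 16)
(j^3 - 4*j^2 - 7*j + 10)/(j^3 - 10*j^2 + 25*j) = (j^2 + j - 2)/(j*(j - 5))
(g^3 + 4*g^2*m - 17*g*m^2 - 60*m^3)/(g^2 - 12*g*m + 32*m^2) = (g^2 + 8*g*m + 15*m^2)/(g - 8*m)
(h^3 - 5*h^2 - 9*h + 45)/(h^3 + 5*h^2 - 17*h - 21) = (h^2 - 2*h - 15)/(h^2 + 8*h + 7)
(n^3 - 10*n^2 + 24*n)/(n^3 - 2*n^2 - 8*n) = (n - 6)/(n + 2)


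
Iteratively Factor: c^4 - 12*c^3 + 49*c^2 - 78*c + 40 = (c - 4)*(c^3 - 8*c^2 + 17*c - 10) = (c - 5)*(c - 4)*(c^2 - 3*c + 2) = (c - 5)*(c - 4)*(c - 1)*(c - 2)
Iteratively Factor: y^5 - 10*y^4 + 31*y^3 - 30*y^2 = (y)*(y^4 - 10*y^3 + 31*y^2 - 30*y) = y*(y - 5)*(y^3 - 5*y^2 + 6*y) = y*(y - 5)*(y - 2)*(y^2 - 3*y) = y^2*(y - 5)*(y - 2)*(y - 3)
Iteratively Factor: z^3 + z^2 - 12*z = (z)*(z^2 + z - 12) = z*(z - 3)*(z + 4)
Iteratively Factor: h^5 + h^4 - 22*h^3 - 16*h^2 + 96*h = (h - 2)*(h^4 + 3*h^3 - 16*h^2 - 48*h) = (h - 2)*(h + 3)*(h^3 - 16*h) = (h - 4)*(h - 2)*(h + 3)*(h^2 + 4*h) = (h - 4)*(h - 2)*(h + 3)*(h + 4)*(h)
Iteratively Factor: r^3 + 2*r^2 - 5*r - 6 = (r - 2)*(r^2 + 4*r + 3) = (r - 2)*(r + 3)*(r + 1)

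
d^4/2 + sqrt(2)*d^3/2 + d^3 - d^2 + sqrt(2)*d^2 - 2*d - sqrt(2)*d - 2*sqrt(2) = (d/2 + sqrt(2)/2)*(d + 2)*(d - sqrt(2))*(d + sqrt(2))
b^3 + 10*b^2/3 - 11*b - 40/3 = (b - 8/3)*(b + 1)*(b + 5)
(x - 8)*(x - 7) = x^2 - 15*x + 56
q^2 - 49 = (q - 7)*(q + 7)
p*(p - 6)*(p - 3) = p^3 - 9*p^2 + 18*p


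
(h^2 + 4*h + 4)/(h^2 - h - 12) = (h^2 + 4*h + 4)/(h^2 - h - 12)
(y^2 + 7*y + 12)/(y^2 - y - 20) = (y + 3)/(y - 5)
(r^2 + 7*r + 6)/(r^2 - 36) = (r + 1)/(r - 6)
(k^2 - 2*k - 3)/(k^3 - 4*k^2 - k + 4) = (k - 3)/(k^2 - 5*k + 4)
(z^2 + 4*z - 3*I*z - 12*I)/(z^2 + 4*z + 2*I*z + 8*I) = (z - 3*I)/(z + 2*I)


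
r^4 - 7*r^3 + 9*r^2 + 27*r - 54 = (r - 3)^3*(r + 2)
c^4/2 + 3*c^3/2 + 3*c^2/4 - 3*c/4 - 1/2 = (c/2 + 1)*(c + 1)*(c - sqrt(2)/2)*(c + sqrt(2)/2)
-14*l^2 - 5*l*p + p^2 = (-7*l + p)*(2*l + p)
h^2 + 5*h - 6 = (h - 1)*(h + 6)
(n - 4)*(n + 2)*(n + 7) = n^3 + 5*n^2 - 22*n - 56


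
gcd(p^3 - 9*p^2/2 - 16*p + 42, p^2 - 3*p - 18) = p - 6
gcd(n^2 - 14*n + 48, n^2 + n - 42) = n - 6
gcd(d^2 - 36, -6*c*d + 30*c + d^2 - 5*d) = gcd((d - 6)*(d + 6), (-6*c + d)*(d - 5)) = 1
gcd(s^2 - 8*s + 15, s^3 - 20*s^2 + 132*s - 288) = 1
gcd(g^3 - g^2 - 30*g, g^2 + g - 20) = g + 5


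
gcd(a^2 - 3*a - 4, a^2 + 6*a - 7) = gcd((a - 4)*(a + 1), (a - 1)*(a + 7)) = 1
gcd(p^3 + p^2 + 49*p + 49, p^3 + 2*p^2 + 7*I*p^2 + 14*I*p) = p + 7*I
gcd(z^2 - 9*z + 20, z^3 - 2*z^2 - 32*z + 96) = z - 4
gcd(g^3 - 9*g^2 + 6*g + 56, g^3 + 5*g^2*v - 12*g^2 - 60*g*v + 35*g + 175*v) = g - 7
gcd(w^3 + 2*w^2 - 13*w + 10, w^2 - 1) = w - 1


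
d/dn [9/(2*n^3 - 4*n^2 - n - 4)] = 9*(-6*n^2 + 8*n + 1)/(-2*n^3 + 4*n^2 + n + 4)^2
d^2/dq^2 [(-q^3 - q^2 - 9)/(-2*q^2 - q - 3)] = 2*(-7*q^3 + 99*q^2 + 81*q - 36)/(8*q^6 + 12*q^5 + 42*q^4 + 37*q^3 + 63*q^2 + 27*q + 27)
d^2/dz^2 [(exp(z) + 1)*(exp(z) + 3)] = 4*(exp(z) + 1)*exp(z)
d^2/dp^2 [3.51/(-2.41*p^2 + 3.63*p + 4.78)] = (-40.772862*p^2 + 61.413066*p + 3.51*(4.82*p - 3.63)*(9.64*p - 7.26) + 80.868996)/(-2.41*p^2 + 3.63*p + 4.78)^3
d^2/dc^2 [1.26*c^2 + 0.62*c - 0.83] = 2.52000000000000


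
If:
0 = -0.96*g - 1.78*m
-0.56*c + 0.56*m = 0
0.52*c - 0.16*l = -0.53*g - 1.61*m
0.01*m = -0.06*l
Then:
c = 0.00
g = 0.00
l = 0.00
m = 0.00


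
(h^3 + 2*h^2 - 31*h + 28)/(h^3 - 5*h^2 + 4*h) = (h + 7)/h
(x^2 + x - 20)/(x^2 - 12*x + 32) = (x + 5)/(x - 8)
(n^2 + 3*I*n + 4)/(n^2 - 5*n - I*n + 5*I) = (n + 4*I)/(n - 5)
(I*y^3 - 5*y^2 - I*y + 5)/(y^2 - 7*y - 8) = (I*y^2 - y*(5 + I) + 5)/(y - 8)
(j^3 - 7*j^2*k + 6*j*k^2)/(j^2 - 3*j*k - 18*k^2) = j*(j - k)/(j + 3*k)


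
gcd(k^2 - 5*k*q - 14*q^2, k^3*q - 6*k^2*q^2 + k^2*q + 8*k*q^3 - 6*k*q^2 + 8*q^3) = 1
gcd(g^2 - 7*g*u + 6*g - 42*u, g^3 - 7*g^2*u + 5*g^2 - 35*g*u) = -g + 7*u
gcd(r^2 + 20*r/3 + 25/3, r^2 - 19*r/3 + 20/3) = 1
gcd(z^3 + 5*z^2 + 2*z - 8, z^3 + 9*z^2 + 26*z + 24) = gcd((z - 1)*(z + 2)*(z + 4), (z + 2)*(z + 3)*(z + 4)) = z^2 + 6*z + 8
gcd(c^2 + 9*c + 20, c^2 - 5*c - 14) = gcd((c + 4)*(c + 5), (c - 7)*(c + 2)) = 1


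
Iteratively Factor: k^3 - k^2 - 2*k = (k + 1)*(k^2 - 2*k) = (k - 2)*(k + 1)*(k)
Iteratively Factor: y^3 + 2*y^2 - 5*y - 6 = (y + 1)*(y^2 + y - 6) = (y - 2)*(y + 1)*(y + 3)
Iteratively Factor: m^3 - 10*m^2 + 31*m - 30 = (m - 2)*(m^2 - 8*m + 15) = (m - 3)*(m - 2)*(m - 5)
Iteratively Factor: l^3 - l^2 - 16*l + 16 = (l + 4)*(l^2 - 5*l + 4) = (l - 4)*(l + 4)*(l - 1)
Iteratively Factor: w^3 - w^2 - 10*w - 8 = (w + 1)*(w^2 - 2*w - 8) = (w + 1)*(w + 2)*(w - 4)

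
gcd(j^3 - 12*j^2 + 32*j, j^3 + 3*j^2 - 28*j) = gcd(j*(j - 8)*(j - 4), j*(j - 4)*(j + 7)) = j^2 - 4*j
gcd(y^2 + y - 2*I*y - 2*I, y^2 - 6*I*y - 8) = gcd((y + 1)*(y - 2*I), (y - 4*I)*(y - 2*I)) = y - 2*I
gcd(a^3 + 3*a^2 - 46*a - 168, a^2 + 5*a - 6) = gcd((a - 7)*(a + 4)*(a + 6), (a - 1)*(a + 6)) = a + 6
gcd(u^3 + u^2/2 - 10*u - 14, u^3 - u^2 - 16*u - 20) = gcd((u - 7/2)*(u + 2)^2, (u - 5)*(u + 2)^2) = u^2 + 4*u + 4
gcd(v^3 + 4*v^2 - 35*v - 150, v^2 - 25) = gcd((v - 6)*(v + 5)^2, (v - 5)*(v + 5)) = v + 5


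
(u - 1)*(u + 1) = u^2 - 1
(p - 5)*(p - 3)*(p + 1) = p^3 - 7*p^2 + 7*p + 15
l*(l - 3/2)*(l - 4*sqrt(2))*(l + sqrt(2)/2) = l^4 - 7*sqrt(2)*l^3/2 - 3*l^3/2 - 4*l^2 + 21*sqrt(2)*l^2/4 + 6*l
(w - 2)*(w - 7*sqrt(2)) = w^2 - 7*sqrt(2)*w - 2*w + 14*sqrt(2)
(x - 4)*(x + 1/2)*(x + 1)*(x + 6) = x^4 + 7*x^3/2 - 41*x^2/2 - 35*x - 12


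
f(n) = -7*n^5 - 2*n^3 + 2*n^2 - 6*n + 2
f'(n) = -35*n^4 - 6*n^2 + 4*n - 6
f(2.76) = -1162.47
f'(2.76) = -2071.64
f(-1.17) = 30.31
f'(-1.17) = -84.48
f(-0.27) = 3.82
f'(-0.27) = -7.70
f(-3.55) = 4084.73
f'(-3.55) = -5654.62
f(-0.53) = 6.33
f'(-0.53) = -12.57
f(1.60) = -84.07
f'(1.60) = -244.34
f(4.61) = -14753.90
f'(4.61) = -15922.88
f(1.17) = -20.83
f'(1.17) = -75.12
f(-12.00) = 1745642.00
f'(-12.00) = -726678.00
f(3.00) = -1753.00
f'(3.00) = -2883.00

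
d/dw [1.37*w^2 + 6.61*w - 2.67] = 2.74*w + 6.61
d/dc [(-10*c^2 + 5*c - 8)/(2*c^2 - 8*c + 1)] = (70*c^2 + 12*c - 59)/(4*c^4 - 32*c^3 + 68*c^2 - 16*c + 1)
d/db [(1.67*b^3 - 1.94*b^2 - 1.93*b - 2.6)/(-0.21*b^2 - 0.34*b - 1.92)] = (-0.3507*b^4 - 1.1356*b^3 - 9.3649*b^2 + 6.3576*b + 2.8216)/(0.0441*b^4 + 0.1428*b^3 + 0.922*b^2 + 1.3056*b + 3.6864)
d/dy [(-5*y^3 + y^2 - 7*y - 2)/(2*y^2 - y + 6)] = (-10*y^4 + 10*y^3 - 77*y^2 + 20*y - 44)/(4*y^4 - 4*y^3 + 25*y^2 - 12*y + 36)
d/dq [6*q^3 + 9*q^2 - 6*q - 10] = 18*q^2 + 18*q - 6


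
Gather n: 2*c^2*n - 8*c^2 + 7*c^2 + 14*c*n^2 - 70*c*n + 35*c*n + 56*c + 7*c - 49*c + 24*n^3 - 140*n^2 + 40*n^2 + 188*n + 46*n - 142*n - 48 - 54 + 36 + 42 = -c^2 + 14*c + 24*n^3 + n^2*(14*c - 100) + n*(2*c^2 - 35*c + 92) - 24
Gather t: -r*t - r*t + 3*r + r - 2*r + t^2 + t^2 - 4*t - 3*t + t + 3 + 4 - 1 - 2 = 2*r + 2*t^2 + t*(-2*r - 6) + 4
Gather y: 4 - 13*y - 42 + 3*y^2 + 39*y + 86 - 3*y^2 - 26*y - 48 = 0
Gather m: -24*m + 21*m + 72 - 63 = 9 - 3*m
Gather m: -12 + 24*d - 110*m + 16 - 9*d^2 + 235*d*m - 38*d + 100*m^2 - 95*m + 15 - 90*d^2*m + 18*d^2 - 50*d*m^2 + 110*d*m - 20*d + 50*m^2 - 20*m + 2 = 9*d^2 - 34*d + m^2*(150 - 50*d) + m*(-90*d^2 + 345*d - 225) + 21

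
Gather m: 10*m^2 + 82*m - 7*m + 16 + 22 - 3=10*m^2 + 75*m + 35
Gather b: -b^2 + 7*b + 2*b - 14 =-b^2 + 9*b - 14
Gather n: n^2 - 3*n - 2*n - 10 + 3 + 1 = n^2 - 5*n - 6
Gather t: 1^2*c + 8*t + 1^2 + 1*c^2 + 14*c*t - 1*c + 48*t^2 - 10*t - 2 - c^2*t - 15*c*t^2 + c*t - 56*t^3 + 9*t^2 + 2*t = c^2 - 56*t^3 + t^2*(57 - 15*c) + t*(-c^2 + 15*c) - 1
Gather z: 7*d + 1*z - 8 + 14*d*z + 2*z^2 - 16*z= 7*d + 2*z^2 + z*(14*d - 15) - 8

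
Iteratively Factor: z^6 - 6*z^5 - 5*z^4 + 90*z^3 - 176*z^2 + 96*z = (z - 3)*(z^5 - 3*z^4 - 14*z^3 + 48*z^2 - 32*z) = (z - 3)*(z - 2)*(z^4 - z^3 - 16*z^2 + 16*z) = (z - 3)*(z - 2)*(z - 1)*(z^3 - 16*z) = z*(z - 3)*(z - 2)*(z - 1)*(z^2 - 16) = z*(z - 3)*(z - 2)*(z - 1)*(z + 4)*(z - 4)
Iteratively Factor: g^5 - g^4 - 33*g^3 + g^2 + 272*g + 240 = (g - 5)*(g^4 + 4*g^3 - 13*g^2 - 64*g - 48) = (g - 5)*(g + 1)*(g^3 + 3*g^2 - 16*g - 48) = (g - 5)*(g + 1)*(g + 3)*(g^2 - 16) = (g - 5)*(g + 1)*(g + 3)*(g + 4)*(g - 4)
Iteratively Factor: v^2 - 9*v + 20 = (v - 4)*(v - 5)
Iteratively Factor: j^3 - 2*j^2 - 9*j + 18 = (j - 2)*(j^2 - 9) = (j - 3)*(j - 2)*(j + 3)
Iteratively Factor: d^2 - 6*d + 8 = (d - 4)*(d - 2)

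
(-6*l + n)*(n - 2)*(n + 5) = -6*l*n^2 - 18*l*n + 60*l + n^3 + 3*n^2 - 10*n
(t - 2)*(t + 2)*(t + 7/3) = t^3 + 7*t^2/3 - 4*t - 28/3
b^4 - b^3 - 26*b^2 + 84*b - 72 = (b - 3)*(b - 2)^2*(b + 6)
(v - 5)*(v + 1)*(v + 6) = v^3 + 2*v^2 - 29*v - 30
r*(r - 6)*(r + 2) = r^3 - 4*r^2 - 12*r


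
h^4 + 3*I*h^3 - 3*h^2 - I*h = h*(h + I)^3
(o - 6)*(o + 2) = o^2 - 4*o - 12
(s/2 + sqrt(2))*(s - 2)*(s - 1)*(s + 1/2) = s^4/2 - 5*s^3/4 + sqrt(2)*s^3 - 5*sqrt(2)*s^2/2 + s^2/4 + s/2 + sqrt(2)*s/2 + sqrt(2)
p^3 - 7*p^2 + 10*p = p*(p - 5)*(p - 2)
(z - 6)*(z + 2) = z^2 - 4*z - 12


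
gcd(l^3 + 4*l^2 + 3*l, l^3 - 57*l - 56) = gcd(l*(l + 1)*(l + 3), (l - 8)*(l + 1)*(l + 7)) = l + 1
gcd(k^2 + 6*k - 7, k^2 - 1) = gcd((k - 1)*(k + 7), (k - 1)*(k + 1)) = k - 1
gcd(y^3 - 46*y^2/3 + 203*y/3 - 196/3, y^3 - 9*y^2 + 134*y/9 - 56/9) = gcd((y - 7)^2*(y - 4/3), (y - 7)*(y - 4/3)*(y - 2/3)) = y^2 - 25*y/3 + 28/3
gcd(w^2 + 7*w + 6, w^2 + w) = w + 1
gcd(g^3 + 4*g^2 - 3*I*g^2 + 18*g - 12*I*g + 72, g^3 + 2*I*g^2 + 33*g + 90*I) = g^2 - 3*I*g + 18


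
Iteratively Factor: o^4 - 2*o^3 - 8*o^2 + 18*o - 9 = (o + 3)*(o^3 - 5*o^2 + 7*o - 3) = (o - 3)*(o + 3)*(o^2 - 2*o + 1) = (o - 3)*(o - 1)*(o + 3)*(o - 1)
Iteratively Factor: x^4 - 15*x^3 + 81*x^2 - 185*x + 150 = (x - 2)*(x^3 - 13*x^2 + 55*x - 75) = (x - 5)*(x - 2)*(x^2 - 8*x + 15) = (x - 5)^2*(x - 2)*(x - 3)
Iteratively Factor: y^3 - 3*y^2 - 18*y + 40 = (y - 5)*(y^2 + 2*y - 8) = (y - 5)*(y + 4)*(y - 2)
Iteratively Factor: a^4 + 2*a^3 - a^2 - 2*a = (a - 1)*(a^3 + 3*a^2 + 2*a) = (a - 1)*(a + 1)*(a^2 + 2*a) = (a - 1)*(a + 1)*(a + 2)*(a)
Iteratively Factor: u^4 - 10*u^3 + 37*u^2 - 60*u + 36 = (u - 2)*(u^3 - 8*u^2 + 21*u - 18) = (u - 3)*(u - 2)*(u^2 - 5*u + 6) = (u - 3)^2*(u - 2)*(u - 2)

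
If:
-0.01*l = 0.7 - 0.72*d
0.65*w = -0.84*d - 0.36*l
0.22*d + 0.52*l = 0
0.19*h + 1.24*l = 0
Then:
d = 0.97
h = 2.67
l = -0.41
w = -1.02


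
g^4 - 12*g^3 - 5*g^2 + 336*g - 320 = (g - 8)^2*(g - 1)*(g + 5)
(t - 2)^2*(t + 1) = t^3 - 3*t^2 + 4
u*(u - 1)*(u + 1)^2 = u^4 + u^3 - u^2 - u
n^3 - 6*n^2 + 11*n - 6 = (n - 3)*(n - 2)*(n - 1)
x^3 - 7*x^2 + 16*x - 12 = (x - 3)*(x - 2)^2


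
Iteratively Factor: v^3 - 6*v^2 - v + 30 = (v - 5)*(v^2 - v - 6) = (v - 5)*(v - 3)*(v + 2)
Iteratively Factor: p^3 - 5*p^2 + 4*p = (p)*(p^2 - 5*p + 4) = p*(p - 1)*(p - 4)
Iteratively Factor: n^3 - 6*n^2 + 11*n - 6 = (n - 1)*(n^2 - 5*n + 6) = (n - 3)*(n - 1)*(n - 2)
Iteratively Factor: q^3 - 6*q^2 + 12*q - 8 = (q - 2)*(q^2 - 4*q + 4) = (q - 2)^2*(q - 2)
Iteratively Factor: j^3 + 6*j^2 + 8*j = (j + 4)*(j^2 + 2*j) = (j + 2)*(j + 4)*(j)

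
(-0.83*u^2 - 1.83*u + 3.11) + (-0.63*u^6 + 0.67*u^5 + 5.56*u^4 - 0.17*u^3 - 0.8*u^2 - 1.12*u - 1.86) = -0.63*u^6 + 0.67*u^5 + 5.56*u^4 - 0.17*u^3 - 1.63*u^2 - 2.95*u + 1.25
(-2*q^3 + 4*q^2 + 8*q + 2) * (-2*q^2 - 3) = 4*q^5 - 8*q^4 - 10*q^3 - 16*q^2 - 24*q - 6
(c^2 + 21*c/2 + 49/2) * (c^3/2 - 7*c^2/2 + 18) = c^5/2 + 7*c^4/4 - 49*c^3/2 - 271*c^2/4 + 189*c + 441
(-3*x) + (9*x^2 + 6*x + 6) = 9*x^2 + 3*x + 6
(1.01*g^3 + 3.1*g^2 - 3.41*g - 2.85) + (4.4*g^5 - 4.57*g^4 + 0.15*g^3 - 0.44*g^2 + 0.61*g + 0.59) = 4.4*g^5 - 4.57*g^4 + 1.16*g^3 + 2.66*g^2 - 2.8*g - 2.26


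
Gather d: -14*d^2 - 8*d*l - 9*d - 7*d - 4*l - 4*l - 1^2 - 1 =-14*d^2 + d*(-8*l - 16) - 8*l - 2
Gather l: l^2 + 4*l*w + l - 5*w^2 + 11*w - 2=l^2 + l*(4*w + 1) - 5*w^2 + 11*w - 2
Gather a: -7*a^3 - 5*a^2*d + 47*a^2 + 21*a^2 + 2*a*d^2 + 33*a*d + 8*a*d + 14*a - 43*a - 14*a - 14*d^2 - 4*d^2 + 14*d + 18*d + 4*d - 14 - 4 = -7*a^3 + a^2*(68 - 5*d) + a*(2*d^2 + 41*d - 43) - 18*d^2 + 36*d - 18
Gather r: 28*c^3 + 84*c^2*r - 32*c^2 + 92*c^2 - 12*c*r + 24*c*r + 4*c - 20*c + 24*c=28*c^3 + 60*c^2 + 8*c + r*(84*c^2 + 12*c)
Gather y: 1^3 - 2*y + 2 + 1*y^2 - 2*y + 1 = y^2 - 4*y + 4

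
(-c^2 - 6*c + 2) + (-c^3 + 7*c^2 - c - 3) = -c^3 + 6*c^2 - 7*c - 1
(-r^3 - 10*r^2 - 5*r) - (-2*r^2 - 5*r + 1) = -r^3 - 8*r^2 - 1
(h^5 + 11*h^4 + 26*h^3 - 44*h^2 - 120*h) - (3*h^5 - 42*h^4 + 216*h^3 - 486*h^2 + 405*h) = -2*h^5 + 53*h^4 - 190*h^3 + 442*h^2 - 525*h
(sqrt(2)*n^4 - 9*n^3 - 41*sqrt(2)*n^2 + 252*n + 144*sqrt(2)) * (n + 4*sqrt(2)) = sqrt(2)*n^5 - n^4 - 77*sqrt(2)*n^3 - 76*n^2 + 1152*sqrt(2)*n + 1152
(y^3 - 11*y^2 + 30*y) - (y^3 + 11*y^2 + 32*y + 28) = -22*y^2 - 2*y - 28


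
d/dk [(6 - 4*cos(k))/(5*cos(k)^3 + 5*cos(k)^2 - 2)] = 2*(15*cos(k) + 35*cos(2*k)/2 - 5*cos(3*k) + 27/2)*sin(k)/(5*cos(k)^3 + 5*cos(k)^2 - 2)^2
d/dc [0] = 0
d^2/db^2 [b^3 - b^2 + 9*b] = 6*b - 2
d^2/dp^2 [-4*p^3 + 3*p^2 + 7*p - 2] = 6 - 24*p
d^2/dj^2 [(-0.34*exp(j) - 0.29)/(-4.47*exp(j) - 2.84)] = (1.478229*exp(j) - 0.939187999999999)*exp(j)/(89.314623*exp(3*j) + 170.237268*exp(2*j) + 108.159696*exp(j) + 22.906304)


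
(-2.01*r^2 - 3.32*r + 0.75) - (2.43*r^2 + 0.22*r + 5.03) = -4.44*r^2 - 3.54*r - 4.28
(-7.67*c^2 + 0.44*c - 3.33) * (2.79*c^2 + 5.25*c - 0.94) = -21.3993*c^4 - 39.0399*c^3 + 0.229099999999999*c^2 - 17.8961*c + 3.1302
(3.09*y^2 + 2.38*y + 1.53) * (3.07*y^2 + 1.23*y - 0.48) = 9.4863*y^4 + 11.1073*y^3 + 6.1413*y^2 + 0.7395*y - 0.7344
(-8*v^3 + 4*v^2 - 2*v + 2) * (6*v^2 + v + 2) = -48*v^5 + 16*v^4 - 24*v^3 + 18*v^2 - 2*v + 4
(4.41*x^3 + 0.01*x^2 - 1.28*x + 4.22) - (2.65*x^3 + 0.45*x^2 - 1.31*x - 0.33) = 1.76*x^3 - 0.44*x^2 + 0.03*x + 4.55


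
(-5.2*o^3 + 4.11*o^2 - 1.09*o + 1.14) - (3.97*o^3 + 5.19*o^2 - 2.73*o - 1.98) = -9.17*o^3 - 1.08*o^2 + 1.64*o + 3.12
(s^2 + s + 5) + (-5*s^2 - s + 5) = 10 - 4*s^2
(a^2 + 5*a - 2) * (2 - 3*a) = -3*a^3 - 13*a^2 + 16*a - 4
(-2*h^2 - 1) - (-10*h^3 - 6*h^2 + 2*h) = 10*h^3 + 4*h^2 - 2*h - 1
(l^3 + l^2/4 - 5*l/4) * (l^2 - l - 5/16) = l^5 - 3*l^4/4 - 29*l^3/16 + 75*l^2/64 + 25*l/64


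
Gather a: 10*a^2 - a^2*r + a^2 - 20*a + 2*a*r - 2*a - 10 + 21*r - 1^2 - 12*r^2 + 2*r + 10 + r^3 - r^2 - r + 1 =a^2*(11 - r) + a*(2*r - 22) + r^3 - 13*r^2 + 22*r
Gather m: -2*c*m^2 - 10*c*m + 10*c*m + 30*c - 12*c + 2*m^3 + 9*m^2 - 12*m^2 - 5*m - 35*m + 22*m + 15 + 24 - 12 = 18*c + 2*m^3 + m^2*(-2*c - 3) - 18*m + 27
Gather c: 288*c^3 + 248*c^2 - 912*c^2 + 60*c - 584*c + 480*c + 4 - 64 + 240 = 288*c^3 - 664*c^2 - 44*c + 180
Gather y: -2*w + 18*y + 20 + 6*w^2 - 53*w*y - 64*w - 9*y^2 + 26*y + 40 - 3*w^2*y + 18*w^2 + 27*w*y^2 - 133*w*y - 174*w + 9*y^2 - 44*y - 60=24*w^2 + 27*w*y^2 - 240*w + y*(-3*w^2 - 186*w)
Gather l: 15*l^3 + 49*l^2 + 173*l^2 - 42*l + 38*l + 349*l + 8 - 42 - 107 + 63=15*l^3 + 222*l^2 + 345*l - 78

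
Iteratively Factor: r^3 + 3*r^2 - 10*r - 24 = (r + 4)*(r^2 - r - 6) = (r - 3)*(r + 4)*(r + 2)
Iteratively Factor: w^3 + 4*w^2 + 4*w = (w)*(w^2 + 4*w + 4) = w*(w + 2)*(w + 2)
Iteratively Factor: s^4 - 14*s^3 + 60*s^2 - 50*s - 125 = (s - 5)*(s^3 - 9*s^2 + 15*s + 25) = (s - 5)^2*(s^2 - 4*s - 5) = (s - 5)^3*(s + 1)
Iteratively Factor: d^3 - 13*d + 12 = (d - 1)*(d^2 + d - 12) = (d - 1)*(d + 4)*(d - 3)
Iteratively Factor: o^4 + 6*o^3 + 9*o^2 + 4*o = (o)*(o^3 + 6*o^2 + 9*o + 4) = o*(o + 4)*(o^2 + 2*o + 1) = o*(o + 1)*(o + 4)*(o + 1)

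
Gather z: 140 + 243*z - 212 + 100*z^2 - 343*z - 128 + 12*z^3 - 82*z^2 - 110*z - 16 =12*z^3 + 18*z^2 - 210*z - 216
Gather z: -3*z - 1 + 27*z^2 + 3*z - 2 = 27*z^2 - 3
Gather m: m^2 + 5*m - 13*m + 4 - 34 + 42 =m^2 - 8*m + 12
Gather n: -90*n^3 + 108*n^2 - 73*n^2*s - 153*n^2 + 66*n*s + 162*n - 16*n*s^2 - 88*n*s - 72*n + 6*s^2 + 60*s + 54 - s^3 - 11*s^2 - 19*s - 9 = -90*n^3 + n^2*(-73*s - 45) + n*(-16*s^2 - 22*s + 90) - s^3 - 5*s^2 + 41*s + 45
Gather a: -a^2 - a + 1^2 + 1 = -a^2 - a + 2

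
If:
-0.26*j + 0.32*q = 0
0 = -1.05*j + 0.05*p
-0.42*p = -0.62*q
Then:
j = 0.00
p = 0.00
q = 0.00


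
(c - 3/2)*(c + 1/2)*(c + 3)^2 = c^4 + 5*c^3 + 9*c^2/4 - 27*c/2 - 27/4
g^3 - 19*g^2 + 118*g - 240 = (g - 8)*(g - 6)*(g - 5)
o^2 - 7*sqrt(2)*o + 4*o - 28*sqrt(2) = (o + 4)*(o - 7*sqrt(2))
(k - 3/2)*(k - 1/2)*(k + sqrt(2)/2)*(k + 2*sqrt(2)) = k^4 - 2*k^3 + 5*sqrt(2)*k^3/2 - 5*sqrt(2)*k^2 + 11*k^2/4 - 4*k + 15*sqrt(2)*k/8 + 3/2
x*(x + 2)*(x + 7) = x^3 + 9*x^2 + 14*x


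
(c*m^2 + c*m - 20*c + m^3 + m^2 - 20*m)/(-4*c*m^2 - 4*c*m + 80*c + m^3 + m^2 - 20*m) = (-c - m)/(4*c - m)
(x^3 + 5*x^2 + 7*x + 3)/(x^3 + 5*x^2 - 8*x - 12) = (x^2 + 4*x + 3)/(x^2 + 4*x - 12)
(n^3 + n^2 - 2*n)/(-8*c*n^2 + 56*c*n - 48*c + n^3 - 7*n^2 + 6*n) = n*(-n - 2)/(8*c*n - 48*c - n^2 + 6*n)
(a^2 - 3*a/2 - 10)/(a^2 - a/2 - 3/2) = (-2*a^2 + 3*a + 20)/(-2*a^2 + a + 3)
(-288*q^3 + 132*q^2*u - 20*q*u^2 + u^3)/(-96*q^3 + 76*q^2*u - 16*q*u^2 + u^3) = (6*q - u)/(2*q - u)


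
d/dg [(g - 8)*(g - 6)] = 2*g - 14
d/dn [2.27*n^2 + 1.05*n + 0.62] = 4.54*n + 1.05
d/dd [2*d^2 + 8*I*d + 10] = 4*d + 8*I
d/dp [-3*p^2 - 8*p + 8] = -6*p - 8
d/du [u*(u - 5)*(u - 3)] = 3*u^2 - 16*u + 15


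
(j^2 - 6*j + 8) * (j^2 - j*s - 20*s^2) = j^4 - j^3*s - 6*j^3 - 20*j^2*s^2 + 6*j^2*s + 8*j^2 + 120*j*s^2 - 8*j*s - 160*s^2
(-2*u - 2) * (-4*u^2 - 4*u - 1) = 8*u^3 + 16*u^2 + 10*u + 2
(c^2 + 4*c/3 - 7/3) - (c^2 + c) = c/3 - 7/3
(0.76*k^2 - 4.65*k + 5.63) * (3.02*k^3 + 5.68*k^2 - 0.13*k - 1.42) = 2.2952*k^5 - 9.7262*k^4 - 9.5082*k^3 + 31.5037*k^2 + 5.8711*k - 7.9946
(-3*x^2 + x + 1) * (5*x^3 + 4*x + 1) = -15*x^5 + 5*x^4 - 7*x^3 + x^2 + 5*x + 1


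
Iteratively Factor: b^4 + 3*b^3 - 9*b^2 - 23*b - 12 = (b + 4)*(b^3 - b^2 - 5*b - 3) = (b + 1)*(b + 4)*(b^2 - 2*b - 3) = (b + 1)^2*(b + 4)*(b - 3)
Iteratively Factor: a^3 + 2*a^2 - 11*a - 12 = (a + 1)*(a^2 + a - 12) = (a + 1)*(a + 4)*(a - 3)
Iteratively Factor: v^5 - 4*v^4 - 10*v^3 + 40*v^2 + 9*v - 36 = (v + 1)*(v^4 - 5*v^3 - 5*v^2 + 45*v - 36) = (v - 4)*(v + 1)*(v^3 - v^2 - 9*v + 9) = (v - 4)*(v - 3)*(v + 1)*(v^2 + 2*v - 3) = (v - 4)*(v - 3)*(v + 1)*(v + 3)*(v - 1)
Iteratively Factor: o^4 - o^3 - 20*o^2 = (o + 4)*(o^3 - 5*o^2) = (o - 5)*(o + 4)*(o^2) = o*(o - 5)*(o + 4)*(o)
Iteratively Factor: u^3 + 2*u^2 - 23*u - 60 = (u + 4)*(u^2 - 2*u - 15) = (u + 3)*(u + 4)*(u - 5)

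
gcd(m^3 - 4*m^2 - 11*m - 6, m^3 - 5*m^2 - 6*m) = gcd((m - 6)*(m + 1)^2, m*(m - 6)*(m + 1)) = m^2 - 5*m - 6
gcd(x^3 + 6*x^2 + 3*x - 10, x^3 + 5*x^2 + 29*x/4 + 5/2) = x + 2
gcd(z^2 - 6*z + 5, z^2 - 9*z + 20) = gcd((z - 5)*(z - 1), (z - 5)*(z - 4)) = z - 5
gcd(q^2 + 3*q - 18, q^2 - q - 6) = q - 3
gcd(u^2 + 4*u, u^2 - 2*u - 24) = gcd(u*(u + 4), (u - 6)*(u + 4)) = u + 4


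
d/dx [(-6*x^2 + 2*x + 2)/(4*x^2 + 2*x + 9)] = 2*(-10*x^2 - 62*x + 7)/(16*x^4 + 16*x^3 + 76*x^2 + 36*x + 81)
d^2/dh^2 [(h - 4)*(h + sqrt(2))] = 2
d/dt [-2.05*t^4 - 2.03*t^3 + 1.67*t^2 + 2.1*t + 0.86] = -8.2*t^3 - 6.09*t^2 + 3.34*t + 2.1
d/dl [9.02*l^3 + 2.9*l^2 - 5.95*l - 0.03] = 27.06*l^2 + 5.8*l - 5.95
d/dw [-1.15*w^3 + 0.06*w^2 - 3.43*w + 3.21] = -3.45*w^2 + 0.12*w - 3.43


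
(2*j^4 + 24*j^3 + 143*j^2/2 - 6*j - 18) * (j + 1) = 2*j^5 + 26*j^4 + 191*j^3/2 + 131*j^2/2 - 24*j - 18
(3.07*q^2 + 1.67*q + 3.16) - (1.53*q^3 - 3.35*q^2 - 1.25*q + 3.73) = -1.53*q^3 + 6.42*q^2 + 2.92*q - 0.57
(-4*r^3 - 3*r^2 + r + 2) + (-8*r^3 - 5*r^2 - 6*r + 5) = -12*r^3 - 8*r^2 - 5*r + 7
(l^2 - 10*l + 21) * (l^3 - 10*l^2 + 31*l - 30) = l^5 - 20*l^4 + 152*l^3 - 550*l^2 + 951*l - 630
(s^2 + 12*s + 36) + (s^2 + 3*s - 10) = 2*s^2 + 15*s + 26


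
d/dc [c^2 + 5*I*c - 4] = 2*c + 5*I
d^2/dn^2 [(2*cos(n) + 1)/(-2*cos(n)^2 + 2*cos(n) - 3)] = (-16*(1 - cos(n)^2)^2*cos(n) - 24*(1 - cos(n)^2)^2 + 8*cos(n)^5 + 68*cos(n)^3 - 16*cos(n)^2 - 104*cos(n) + 44)/(2*cos(n) - cos(2*n) - 4)^3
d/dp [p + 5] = 1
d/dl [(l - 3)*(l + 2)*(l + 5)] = 3*l^2 + 8*l - 11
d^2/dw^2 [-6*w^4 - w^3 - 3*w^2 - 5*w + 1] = -72*w^2 - 6*w - 6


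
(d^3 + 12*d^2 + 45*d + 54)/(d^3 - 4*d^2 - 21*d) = (d^2 + 9*d + 18)/(d*(d - 7))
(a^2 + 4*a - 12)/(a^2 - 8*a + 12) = (a + 6)/(a - 6)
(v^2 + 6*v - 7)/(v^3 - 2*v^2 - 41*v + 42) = (v + 7)/(v^2 - v - 42)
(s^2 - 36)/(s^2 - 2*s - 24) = (s + 6)/(s + 4)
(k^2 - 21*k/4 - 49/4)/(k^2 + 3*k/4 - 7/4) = (k - 7)/(k - 1)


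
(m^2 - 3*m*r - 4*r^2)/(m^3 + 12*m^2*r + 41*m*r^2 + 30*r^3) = (m - 4*r)/(m^2 + 11*m*r + 30*r^2)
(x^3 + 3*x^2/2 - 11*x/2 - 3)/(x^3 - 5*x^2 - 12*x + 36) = (x + 1/2)/(x - 6)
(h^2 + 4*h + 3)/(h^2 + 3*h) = (h + 1)/h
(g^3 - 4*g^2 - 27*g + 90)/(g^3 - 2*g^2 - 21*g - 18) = (g^2 + 2*g - 15)/(g^2 + 4*g + 3)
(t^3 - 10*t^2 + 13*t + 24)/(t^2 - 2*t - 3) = t - 8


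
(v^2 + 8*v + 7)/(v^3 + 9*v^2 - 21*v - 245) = (v + 1)/(v^2 + 2*v - 35)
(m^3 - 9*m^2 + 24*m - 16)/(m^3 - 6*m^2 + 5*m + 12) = (m^2 - 5*m + 4)/(m^2 - 2*m - 3)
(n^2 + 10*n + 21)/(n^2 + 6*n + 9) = (n + 7)/(n + 3)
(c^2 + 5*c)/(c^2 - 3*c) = (c + 5)/(c - 3)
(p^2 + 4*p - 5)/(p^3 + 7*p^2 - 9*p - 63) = (p^2 + 4*p - 5)/(p^3 + 7*p^2 - 9*p - 63)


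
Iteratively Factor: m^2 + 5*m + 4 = (m + 1)*(m + 4)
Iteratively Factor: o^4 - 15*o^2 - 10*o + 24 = (o + 2)*(o^3 - 2*o^2 - 11*o + 12) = (o - 1)*(o + 2)*(o^2 - o - 12) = (o - 1)*(o + 2)*(o + 3)*(o - 4)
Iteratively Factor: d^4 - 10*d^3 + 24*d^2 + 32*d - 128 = (d - 4)*(d^3 - 6*d^2 + 32) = (d - 4)^2*(d^2 - 2*d - 8) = (d - 4)^2*(d + 2)*(d - 4)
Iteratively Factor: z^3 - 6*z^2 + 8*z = (z - 2)*(z^2 - 4*z) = z*(z - 2)*(z - 4)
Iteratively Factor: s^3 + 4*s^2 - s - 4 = (s + 4)*(s^2 - 1) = (s + 1)*(s + 4)*(s - 1)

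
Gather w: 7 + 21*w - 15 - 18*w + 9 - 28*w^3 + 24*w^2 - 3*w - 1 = -28*w^3 + 24*w^2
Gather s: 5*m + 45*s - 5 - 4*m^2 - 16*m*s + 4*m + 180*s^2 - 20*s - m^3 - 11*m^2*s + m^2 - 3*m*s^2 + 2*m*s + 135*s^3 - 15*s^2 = -m^3 - 3*m^2 + 9*m + 135*s^3 + s^2*(165 - 3*m) + s*(-11*m^2 - 14*m + 25) - 5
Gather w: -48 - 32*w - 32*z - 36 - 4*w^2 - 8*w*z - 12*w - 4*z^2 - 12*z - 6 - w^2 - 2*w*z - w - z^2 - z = -5*w^2 + w*(-10*z - 45) - 5*z^2 - 45*z - 90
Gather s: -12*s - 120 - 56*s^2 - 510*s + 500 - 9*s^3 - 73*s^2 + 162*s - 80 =-9*s^3 - 129*s^2 - 360*s + 300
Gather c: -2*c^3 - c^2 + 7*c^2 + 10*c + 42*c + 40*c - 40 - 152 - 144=-2*c^3 + 6*c^2 + 92*c - 336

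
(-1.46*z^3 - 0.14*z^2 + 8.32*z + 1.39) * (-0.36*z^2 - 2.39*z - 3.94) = 0.5256*z^5 + 3.5398*z^4 + 3.0918*z^3 - 19.8336*z^2 - 36.1029*z - 5.4766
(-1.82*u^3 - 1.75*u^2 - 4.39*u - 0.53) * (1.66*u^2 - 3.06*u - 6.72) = -3.0212*u^5 + 2.6642*u^4 + 10.298*u^3 + 24.3136*u^2 + 31.1226*u + 3.5616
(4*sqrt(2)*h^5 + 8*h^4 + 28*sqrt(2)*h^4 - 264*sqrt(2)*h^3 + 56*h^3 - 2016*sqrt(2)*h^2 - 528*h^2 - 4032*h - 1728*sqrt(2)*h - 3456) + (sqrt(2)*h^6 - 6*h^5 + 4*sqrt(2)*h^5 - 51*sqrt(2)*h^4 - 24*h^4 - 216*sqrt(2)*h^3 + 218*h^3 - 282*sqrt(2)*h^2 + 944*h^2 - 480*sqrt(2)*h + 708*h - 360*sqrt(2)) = sqrt(2)*h^6 - 6*h^5 + 8*sqrt(2)*h^5 - 23*sqrt(2)*h^4 - 16*h^4 - 480*sqrt(2)*h^3 + 274*h^3 - 2298*sqrt(2)*h^2 + 416*h^2 - 3324*h - 2208*sqrt(2)*h - 3456 - 360*sqrt(2)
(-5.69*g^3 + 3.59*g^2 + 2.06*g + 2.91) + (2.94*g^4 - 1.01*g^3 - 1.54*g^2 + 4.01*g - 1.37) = 2.94*g^4 - 6.7*g^3 + 2.05*g^2 + 6.07*g + 1.54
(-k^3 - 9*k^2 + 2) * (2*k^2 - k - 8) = -2*k^5 - 17*k^4 + 17*k^3 + 76*k^2 - 2*k - 16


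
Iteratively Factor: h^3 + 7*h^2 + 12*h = (h + 3)*(h^2 + 4*h) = (h + 3)*(h + 4)*(h)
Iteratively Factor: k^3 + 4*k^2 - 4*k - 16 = (k + 2)*(k^2 + 2*k - 8) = (k + 2)*(k + 4)*(k - 2)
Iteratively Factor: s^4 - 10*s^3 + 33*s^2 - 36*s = (s - 3)*(s^3 - 7*s^2 + 12*s) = (s - 4)*(s - 3)*(s^2 - 3*s) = (s - 4)*(s - 3)^2*(s)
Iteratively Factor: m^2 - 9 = (m - 3)*(m + 3)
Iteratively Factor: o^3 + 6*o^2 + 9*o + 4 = (o + 4)*(o^2 + 2*o + 1) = (o + 1)*(o + 4)*(o + 1)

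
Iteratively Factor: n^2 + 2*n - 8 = (n + 4)*(n - 2)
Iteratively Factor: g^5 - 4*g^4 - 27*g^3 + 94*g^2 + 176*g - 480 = (g - 4)*(g^4 - 27*g^2 - 14*g + 120) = (g - 4)*(g + 4)*(g^3 - 4*g^2 - 11*g + 30) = (g - 5)*(g - 4)*(g + 4)*(g^2 + g - 6) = (g - 5)*(g - 4)*(g - 2)*(g + 4)*(g + 3)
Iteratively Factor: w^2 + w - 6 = (w - 2)*(w + 3)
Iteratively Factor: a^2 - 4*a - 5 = (a + 1)*(a - 5)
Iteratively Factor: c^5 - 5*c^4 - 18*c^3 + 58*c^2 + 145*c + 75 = (c + 1)*(c^4 - 6*c^3 - 12*c^2 + 70*c + 75) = (c + 1)^2*(c^3 - 7*c^2 - 5*c + 75) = (c - 5)*(c + 1)^2*(c^2 - 2*c - 15) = (c - 5)*(c + 1)^2*(c + 3)*(c - 5)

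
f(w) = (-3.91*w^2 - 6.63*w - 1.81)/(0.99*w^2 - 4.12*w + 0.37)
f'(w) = (4.12 - 1.98*w)*(-3.91*w^2 - 6.63*w - 1.81)/(0.99*w^2 - 4.12*w + 0.37)^2 + (-7.82*w - 6.63)/(0.99*w^2 - 4.12*w + 0.37)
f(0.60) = 4.12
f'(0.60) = -0.44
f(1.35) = 5.28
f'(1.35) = 2.82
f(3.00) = 18.47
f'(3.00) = 20.68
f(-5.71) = -1.63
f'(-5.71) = 0.23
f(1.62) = 6.16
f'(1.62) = 3.69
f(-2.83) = -0.72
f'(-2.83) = 0.43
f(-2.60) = -0.62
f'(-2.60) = 0.45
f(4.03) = 593.33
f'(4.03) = 15009.07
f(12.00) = -6.89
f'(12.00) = 0.37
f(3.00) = 18.47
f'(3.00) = 20.68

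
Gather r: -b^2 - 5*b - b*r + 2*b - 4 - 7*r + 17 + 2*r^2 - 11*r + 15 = -b^2 - 3*b + 2*r^2 + r*(-b - 18) + 28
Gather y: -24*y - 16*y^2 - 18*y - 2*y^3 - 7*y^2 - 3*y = -2*y^3 - 23*y^2 - 45*y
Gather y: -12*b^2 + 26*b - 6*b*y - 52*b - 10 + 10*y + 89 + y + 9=-12*b^2 - 26*b + y*(11 - 6*b) + 88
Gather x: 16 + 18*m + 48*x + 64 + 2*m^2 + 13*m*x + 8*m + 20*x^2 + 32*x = 2*m^2 + 26*m + 20*x^2 + x*(13*m + 80) + 80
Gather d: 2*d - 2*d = 0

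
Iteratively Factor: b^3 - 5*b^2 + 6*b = (b - 2)*(b^2 - 3*b) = b*(b - 2)*(b - 3)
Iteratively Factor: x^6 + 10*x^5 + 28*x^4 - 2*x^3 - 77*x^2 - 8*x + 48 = (x - 1)*(x^5 + 11*x^4 + 39*x^3 + 37*x^2 - 40*x - 48) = (x - 1)*(x + 1)*(x^4 + 10*x^3 + 29*x^2 + 8*x - 48) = (x - 1)*(x + 1)*(x + 4)*(x^3 + 6*x^2 + 5*x - 12) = (x - 1)*(x + 1)*(x + 4)^2*(x^2 + 2*x - 3) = (x - 1)*(x + 1)*(x + 3)*(x + 4)^2*(x - 1)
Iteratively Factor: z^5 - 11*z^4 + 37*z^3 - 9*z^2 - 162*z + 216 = (z + 2)*(z^4 - 13*z^3 + 63*z^2 - 135*z + 108) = (z - 3)*(z + 2)*(z^3 - 10*z^2 + 33*z - 36) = (z - 4)*(z - 3)*(z + 2)*(z^2 - 6*z + 9) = (z - 4)*(z - 3)^2*(z + 2)*(z - 3)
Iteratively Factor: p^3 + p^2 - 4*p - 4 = (p - 2)*(p^2 + 3*p + 2) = (p - 2)*(p + 1)*(p + 2)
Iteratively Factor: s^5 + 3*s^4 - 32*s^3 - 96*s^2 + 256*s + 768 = (s + 4)*(s^4 - s^3 - 28*s^2 + 16*s + 192) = (s - 4)*(s + 4)*(s^3 + 3*s^2 - 16*s - 48) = (s - 4)^2*(s + 4)*(s^2 + 7*s + 12) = (s - 4)^2*(s + 3)*(s + 4)*(s + 4)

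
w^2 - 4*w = w*(w - 4)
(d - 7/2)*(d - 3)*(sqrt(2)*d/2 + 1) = sqrt(2)*d^3/2 - 13*sqrt(2)*d^2/4 + d^2 - 13*d/2 + 21*sqrt(2)*d/4 + 21/2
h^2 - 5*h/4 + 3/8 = (h - 3/4)*(h - 1/2)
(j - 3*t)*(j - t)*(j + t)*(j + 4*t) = j^4 + j^3*t - 13*j^2*t^2 - j*t^3 + 12*t^4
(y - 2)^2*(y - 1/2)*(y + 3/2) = y^4 - 3*y^3 - 3*y^2/4 + 7*y - 3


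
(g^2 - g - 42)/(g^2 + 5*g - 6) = (g - 7)/(g - 1)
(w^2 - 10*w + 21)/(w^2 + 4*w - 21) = (w - 7)/(w + 7)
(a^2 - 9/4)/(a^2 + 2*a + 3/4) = (2*a - 3)/(2*a + 1)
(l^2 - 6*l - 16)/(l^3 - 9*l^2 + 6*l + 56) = (l - 8)/(l^2 - 11*l + 28)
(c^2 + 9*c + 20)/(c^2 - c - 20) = (c + 5)/(c - 5)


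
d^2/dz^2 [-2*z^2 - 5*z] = -4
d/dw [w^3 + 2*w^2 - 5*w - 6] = 3*w^2 + 4*w - 5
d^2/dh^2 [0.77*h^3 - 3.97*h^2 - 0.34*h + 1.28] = 4.62*h - 7.94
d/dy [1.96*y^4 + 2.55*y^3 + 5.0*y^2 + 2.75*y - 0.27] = 7.84*y^3 + 7.65*y^2 + 10.0*y + 2.75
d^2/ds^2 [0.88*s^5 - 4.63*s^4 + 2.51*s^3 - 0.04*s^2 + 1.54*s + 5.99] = 17.6*s^3 - 55.56*s^2 + 15.06*s - 0.08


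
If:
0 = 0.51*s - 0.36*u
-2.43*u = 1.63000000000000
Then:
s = -0.47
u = -0.67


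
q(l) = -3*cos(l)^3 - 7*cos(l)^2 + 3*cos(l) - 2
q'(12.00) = -8.17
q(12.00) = -6.26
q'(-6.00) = 5.24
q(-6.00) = -8.23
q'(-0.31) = -5.64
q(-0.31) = -8.08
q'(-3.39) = -1.99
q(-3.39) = -8.75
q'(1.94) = -6.42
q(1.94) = -3.85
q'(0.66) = 8.39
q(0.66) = -5.48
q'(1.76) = -5.22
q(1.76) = -2.79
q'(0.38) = 6.59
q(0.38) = -7.65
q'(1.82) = -5.72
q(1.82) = -3.12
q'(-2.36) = 5.92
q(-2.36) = -6.58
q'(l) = 9*sin(l)*cos(l)^2 + 14*sin(l)*cos(l) - 3*sin(l)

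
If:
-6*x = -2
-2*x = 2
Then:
No Solution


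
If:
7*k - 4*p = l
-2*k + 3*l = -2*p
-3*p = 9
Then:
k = -30/19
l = 18/19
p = -3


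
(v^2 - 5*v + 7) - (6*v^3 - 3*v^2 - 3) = -6*v^3 + 4*v^2 - 5*v + 10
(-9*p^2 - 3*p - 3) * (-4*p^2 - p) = 36*p^4 + 21*p^3 + 15*p^2 + 3*p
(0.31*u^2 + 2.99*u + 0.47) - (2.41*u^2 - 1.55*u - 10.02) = -2.1*u^2 + 4.54*u + 10.49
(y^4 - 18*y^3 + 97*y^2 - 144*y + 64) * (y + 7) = y^5 - 11*y^4 - 29*y^3 + 535*y^2 - 944*y + 448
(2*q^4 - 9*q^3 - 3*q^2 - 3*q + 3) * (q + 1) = 2*q^5 - 7*q^4 - 12*q^3 - 6*q^2 + 3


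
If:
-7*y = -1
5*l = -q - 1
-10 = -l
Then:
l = 10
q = -51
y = 1/7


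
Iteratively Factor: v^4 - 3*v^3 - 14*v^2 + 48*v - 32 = (v - 1)*(v^3 - 2*v^2 - 16*v + 32) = (v - 2)*(v - 1)*(v^2 - 16) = (v - 2)*(v - 1)*(v + 4)*(v - 4)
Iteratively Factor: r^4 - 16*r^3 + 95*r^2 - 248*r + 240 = (r - 3)*(r^3 - 13*r^2 + 56*r - 80) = (r - 4)*(r - 3)*(r^2 - 9*r + 20) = (r - 5)*(r - 4)*(r - 3)*(r - 4)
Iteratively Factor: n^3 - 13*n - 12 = (n + 3)*(n^2 - 3*n - 4) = (n - 4)*(n + 3)*(n + 1)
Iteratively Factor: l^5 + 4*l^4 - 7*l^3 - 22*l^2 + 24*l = (l - 1)*(l^4 + 5*l^3 - 2*l^2 - 24*l) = l*(l - 1)*(l^3 + 5*l^2 - 2*l - 24) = l*(l - 1)*(l + 4)*(l^2 + l - 6) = l*(l - 1)*(l + 3)*(l + 4)*(l - 2)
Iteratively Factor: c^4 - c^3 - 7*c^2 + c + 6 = (c + 1)*(c^3 - 2*c^2 - 5*c + 6) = (c + 1)*(c + 2)*(c^2 - 4*c + 3) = (c - 3)*(c + 1)*(c + 2)*(c - 1)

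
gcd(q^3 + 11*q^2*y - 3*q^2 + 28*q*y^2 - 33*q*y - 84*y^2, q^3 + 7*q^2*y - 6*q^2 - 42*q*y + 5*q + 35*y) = q + 7*y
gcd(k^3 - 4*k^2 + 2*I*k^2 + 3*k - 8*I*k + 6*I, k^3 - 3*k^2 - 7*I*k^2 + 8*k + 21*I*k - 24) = k - 3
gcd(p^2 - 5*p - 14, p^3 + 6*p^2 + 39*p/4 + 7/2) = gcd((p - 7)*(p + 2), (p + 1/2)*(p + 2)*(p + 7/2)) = p + 2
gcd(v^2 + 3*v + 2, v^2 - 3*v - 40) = 1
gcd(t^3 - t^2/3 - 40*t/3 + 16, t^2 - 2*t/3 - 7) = t - 3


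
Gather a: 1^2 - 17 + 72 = 56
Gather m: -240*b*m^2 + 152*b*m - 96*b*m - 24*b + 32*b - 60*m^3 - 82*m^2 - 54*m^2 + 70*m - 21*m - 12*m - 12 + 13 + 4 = 8*b - 60*m^3 + m^2*(-240*b - 136) + m*(56*b + 37) + 5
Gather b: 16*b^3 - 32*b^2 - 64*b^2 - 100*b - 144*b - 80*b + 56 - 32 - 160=16*b^3 - 96*b^2 - 324*b - 136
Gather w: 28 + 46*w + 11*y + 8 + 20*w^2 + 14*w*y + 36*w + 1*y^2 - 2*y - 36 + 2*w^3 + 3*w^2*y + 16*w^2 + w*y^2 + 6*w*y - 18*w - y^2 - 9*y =2*w^3 + w^2*(3*y + 36) + w*(y^2 + 20*y + 64)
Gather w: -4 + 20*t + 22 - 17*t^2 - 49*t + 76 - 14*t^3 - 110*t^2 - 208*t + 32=-14*t^3 - 127*t^2 - 237*t + 126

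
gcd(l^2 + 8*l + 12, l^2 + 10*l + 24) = l + 6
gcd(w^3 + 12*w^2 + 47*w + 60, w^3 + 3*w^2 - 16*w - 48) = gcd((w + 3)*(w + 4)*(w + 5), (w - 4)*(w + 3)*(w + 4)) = w^2 + 7*w + 12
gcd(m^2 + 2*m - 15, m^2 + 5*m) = m + 5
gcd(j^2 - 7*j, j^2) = j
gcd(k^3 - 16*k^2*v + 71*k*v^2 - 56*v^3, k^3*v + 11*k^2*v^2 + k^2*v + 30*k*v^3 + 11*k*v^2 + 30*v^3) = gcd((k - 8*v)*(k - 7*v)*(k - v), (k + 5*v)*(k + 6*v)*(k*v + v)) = 1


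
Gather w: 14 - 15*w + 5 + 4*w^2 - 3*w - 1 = 4*w^2 - 18*w + 18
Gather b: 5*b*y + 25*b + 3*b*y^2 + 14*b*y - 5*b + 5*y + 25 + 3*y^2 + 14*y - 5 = b*(3*y^2 + 19*y + 20) + 3*y^2 + 19*y + 20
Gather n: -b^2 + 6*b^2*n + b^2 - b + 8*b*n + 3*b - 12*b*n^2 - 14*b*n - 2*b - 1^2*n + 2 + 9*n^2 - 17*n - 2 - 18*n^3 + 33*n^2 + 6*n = -18*n^3 + n^2*(42 - 12*b) + n*(6*b^2 - 6*b - 12)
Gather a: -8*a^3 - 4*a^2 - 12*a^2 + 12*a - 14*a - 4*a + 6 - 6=-8*a^3 - 16*a^2 - 6*a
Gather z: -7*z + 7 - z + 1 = 8 - 8*z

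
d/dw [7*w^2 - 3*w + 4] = 14*w - 3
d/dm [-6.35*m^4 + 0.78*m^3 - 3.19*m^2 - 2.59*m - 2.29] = -25.4*m^3 + 2.34*m^2 - 6.38*m - 2.59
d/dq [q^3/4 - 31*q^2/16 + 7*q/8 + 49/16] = 3*q^2/4 - 31*q/8 + 7/8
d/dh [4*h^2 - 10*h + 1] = 8*h - 10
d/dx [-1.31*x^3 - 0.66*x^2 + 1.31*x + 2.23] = -3.93*x^2 - 1.32*x + 1.31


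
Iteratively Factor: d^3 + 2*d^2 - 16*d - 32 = (d - 4)*(d^2 + 6*d + 8) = (d - 4)*(d + 2)*(d + 4)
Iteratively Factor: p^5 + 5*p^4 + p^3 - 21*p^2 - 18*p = (p)*(p^4 + 5*p^3 + p^2 - 21*p - 18) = p*(p - 2)*(p^3 + 7*p^2 + 15*p + 9) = p*(p - 2)*(p + 3)*(p^2 + 4*p + 3) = p*(p - 2)*(p + 3)^2*(p + 1)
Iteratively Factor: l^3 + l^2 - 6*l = (l - 2)*(l^2 + 3*l) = (l - 2)*(l + 3)*(l)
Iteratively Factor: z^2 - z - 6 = (z - 3)*(z + 2)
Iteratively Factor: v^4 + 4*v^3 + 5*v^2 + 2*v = (v + 2)*(v^3 + 2*v^2 + v) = (v + 1)*(v + 2)*(v^2 + v) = (v + 1)^2*(v + 2)*(v)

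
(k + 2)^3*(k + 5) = k^4 + 11*k^3 + 42*k^2 + 68*k + 40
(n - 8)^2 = n^2 - 16*n + 64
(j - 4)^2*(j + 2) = j^3 - 6*j^2 + 32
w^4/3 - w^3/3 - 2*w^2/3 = w^2*(w/3 + 1/3)*(w - 2)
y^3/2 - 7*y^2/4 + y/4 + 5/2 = (y/2 + 1/2)*(y - 5/2)*(y - 2)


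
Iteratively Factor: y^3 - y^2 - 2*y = (y + 1)*(y^2 - 2*y) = (y - 2)*(y + 1)*(y)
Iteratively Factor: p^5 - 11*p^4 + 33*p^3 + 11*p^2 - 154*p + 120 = (p - 1)*(p^4 - 10*p^3 + 23*p^2 + 34*p - 120) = (p - 1)*(p + 2)*(p^3 - 12*p^2 + 47*p - 60) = (p - 5)*(p - 1)*(p + 2)*(p^2 - 7*p + 12) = (p - 5)*(p - 4)*(p - 1)*(p + 2)*(p - 3)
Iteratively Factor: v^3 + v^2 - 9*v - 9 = (v + 3)*(v^2 - 2*v - 3) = (v + 1)*(v + 3)*(v - 3)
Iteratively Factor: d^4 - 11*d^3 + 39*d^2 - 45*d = (d - 3)*(d^3 - 8*d^2 + 15*d) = (d - 3)^2*(d^2 - 5*d) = (d - 5)*(d - 3)^2*(d)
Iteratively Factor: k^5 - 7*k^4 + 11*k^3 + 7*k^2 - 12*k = (k)*(k^4 - 7*k^3 + 11*k^2 + 7*k - 12) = k*(k + 1)*(k^3 - 8*k^2 + 19*k - 12) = k*(k - 1)*(k + 1)*(k^2 - 7*k + 12) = k*(k - 4)*(k - 1)*(k + 1)*(k - 3)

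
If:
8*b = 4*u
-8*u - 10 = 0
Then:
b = -5/8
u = -5/4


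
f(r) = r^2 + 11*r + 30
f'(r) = 2*r + 11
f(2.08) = 57.21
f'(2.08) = 15.16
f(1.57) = 49.73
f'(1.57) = 14.14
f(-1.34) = 17.06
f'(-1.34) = 8.32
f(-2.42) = 9.24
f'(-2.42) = 6.16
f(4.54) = 100.55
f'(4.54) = 20.08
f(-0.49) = 24.85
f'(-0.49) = 10.02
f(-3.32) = 4.50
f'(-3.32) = 4.36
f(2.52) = 64.07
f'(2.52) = 16.04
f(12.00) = 306.00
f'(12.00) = 35.00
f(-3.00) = 6.00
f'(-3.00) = 5.00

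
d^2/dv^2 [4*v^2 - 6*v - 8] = 8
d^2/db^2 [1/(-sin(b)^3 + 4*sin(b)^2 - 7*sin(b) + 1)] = (9*sin(b)^6 - 44*sin(b)^5 + 66*sin(b)^4 - 11*sin(b)^3 - 105*sin(b)^2 + 169*sin(b) - 90)/(sin(b)^3 - 4*sin(b)^2 + 7*sin(b) - 1)^3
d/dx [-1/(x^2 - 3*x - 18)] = (2*x - 3)/(-x^2 + 3*x + 18)^2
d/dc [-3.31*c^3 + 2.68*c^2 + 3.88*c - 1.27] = -9.93*c^2 + 5.36*c + 3.88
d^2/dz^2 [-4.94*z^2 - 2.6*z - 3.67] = -9.88000000000000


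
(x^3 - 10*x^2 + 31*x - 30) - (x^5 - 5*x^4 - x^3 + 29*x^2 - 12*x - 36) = -x^5 + 5*x^4 + 2*x^3 - 39*x^2 + 43*x + 6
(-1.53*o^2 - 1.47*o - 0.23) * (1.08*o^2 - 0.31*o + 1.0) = -1.6524*o^4 - 1.1133*o^3 - 1.3227*o^2 - 1.3987*o - 0.23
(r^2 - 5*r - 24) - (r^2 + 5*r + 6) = -10*r - 30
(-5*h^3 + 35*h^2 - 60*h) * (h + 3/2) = -5*h^4 + 55*h^3/2 - 15*h^2/2 - 90*h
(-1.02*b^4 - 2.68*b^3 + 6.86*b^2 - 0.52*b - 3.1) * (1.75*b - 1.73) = -1.785*b^5 - 2.9254*b^4 + 16.6414*b^3 - 12.7778*b^2 - 4.5254*b + 5.363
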